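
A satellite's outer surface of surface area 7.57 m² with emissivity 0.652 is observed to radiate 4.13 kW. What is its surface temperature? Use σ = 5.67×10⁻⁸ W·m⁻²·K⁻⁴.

T ≈ 349 K

From P = εσAT⁴, T = (P / εσA)^(1/4) = (4130 / (0.652 × 5.67×10⁻⁸ × 7.57))^(1/4).
T = (1.48×10^10)^(1/4) = 349 K.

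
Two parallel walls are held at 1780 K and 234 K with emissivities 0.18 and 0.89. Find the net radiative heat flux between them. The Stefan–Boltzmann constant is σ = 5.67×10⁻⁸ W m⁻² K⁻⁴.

For two large parallel gray plates, q = σ(T₁⁴ − T₂⁴) / (1/ε₁ + 1/ε₂ − 1).
1/ε₁ + 1/ε₂ − 1 = 1/0.18 + 1/0.89 − 1 = 5.679.
T₁⁴ − T₂⁴ = 1.00×10^13 − 3.00×10^9 = 1.00×10^13 K⁴.
q = 5.67×10⁻⁸ × 1.00×10^13 / 5.679 = 1.00×10^5 W/m².

q ≈ 1.00×10^5 W/m²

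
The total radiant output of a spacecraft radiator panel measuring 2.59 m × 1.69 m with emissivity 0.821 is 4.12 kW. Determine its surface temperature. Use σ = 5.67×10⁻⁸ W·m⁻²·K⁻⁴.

A = 2.59 × 1.69 = 4.38 m².
From P = εσAT⁴, T = (P / εσA)^(1/4) = (4120 / (0.821 × 5.67×10⁻⁸ × 4.38))^(1/4).
T = (2.02×10^10)^(1/4) = 377 K.

T ≈ 377 K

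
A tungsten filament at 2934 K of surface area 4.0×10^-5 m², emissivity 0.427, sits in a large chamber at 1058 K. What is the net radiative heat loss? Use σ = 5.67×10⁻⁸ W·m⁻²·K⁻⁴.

Q = εσA(T⁴ − T_s⁴). T⁴ − T_s⁴ = (2934)⁴ − (1058)⁴ = 7.41×10^13 − 1.25×10^12 = 7.29×10^13 K⁴.
Q = 0.427 × 5.67×10⁻⁸ × 4.00×10^-5 × 7.29×10^13 = 70.6 W.

Q ≈ 70.6 W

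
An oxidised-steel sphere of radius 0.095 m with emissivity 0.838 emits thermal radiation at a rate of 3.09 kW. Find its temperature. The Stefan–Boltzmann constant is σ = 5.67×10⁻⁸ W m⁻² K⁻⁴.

A = 4πr² = 4π × (0.095)² = 0.113 m².
From P = εσAT⁴, T = (P / εσA)^(1/4) = (3090 / (0.838 × 5.67×10⁻⁸ × 0.113))^(1/4).
T = (5.73×10^11)^(1/4) = 870 K.

T ≈ 870 K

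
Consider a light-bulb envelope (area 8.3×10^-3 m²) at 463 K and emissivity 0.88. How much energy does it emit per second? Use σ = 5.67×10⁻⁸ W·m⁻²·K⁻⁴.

P ≈ 19.0 W

Stefan–Boltzmann: P = εσAT⁴ = 0.88 × 5.67×10⁻⁸ × 8.30×10^-3 × (463)⁴ = 0.88 × 5.67×10⁻⁸ × 8.30×10^-3 × 4.60×10^10.
P = 19.0 W.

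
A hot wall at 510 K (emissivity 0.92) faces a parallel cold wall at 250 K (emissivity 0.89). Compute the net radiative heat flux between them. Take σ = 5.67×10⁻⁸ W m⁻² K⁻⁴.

q ≈ 2990 W/m²

For two large parallel gray plates, q = σ(T₁⁴ − T₂⁴) / (1/ε₁ + 1/ε₂ − 1).
1/ε₁ + 1/ε₂ − 1 = 1/0.92 + 1/0.89 − 1 = 1.211.
T₁⁴ − T₂⁴ = 6.77×10^10 − 3.91×10^9 = 6.37×10^10 K⁴.
q = 5.67×10⁻⁸ × 6.37×10^10 / 1.211 = 2990 W/m².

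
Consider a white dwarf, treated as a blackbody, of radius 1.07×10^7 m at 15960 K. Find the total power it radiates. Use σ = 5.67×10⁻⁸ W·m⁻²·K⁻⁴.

P ≈ 5.29×10^24 W

A = 4πr² = 4π × (1.07×10^7)² = 1.44×10^15 m².
P = σAT⁴ = 5.67×10⁻⁸ × 1.44×10^15 × (15960)⁴ = 5.67×10⁻⁸ × 1.44×10^15 × 6.49×10^16.
P = 5.29×10^24 W.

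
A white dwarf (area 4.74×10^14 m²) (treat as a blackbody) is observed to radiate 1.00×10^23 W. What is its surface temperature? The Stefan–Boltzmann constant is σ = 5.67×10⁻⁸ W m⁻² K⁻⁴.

From P = σAT⁴, T = (P / σA)^(1/4) = (1.00×10^23 / (5.67×10⁻⁸ × 4.74×10^14))^(1/4).
T = (3.72×10^15)^(1/4) = 7810 K.

T ≈ 7810 K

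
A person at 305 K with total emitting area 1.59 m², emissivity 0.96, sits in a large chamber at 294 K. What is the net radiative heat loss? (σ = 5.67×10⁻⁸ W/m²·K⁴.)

Q ≈ 102 W

Q = εσA(T⁴ − T_s⁴). T⁴ − T_s⁴ = (305)⁴ − (294)⁴ = 8.65×10^9 − 7.47×10^9 = 1.18×10^9 K⁴.
Q = 0.96 × 5.67×10⁻⁸ × 1.59 × 1.18×10^9 = 102 W.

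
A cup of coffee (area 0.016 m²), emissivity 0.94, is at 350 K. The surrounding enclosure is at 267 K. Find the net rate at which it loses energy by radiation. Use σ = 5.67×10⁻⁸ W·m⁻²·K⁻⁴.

Q = εσA(T⁴ − T_s⁴). T⁴ − T_s⁴ = (350)⁴ − (267)⁴ = 1.50×10^10 − 5.08×10^9 = 9.92×10^9 K⁴.
Q = 0.94 × 5.67×10⁻⁸ × 0.0160 × 9.92×10^9 = 8.46 W.

Q ≈ 8.46 W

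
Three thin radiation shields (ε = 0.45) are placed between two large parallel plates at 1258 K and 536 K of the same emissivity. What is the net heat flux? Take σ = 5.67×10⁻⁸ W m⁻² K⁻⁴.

q ≈ 9970 W/m²

Each of the 4 gaps contributes resistance (2/ε − 1) = 2/0.45 − 1 = 3.444; total = 13.78.
q = σ(T₁⁴ − T₂⁴) / 13.78 = 5.67×10⁻⁸ × 2.42×10^12 / 13.78 = 9970 W/m².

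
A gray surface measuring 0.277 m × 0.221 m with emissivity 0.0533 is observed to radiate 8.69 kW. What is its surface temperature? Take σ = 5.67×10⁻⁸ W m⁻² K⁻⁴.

T ≈ 2620 K

A = 0.277 × 0.221 = 0.0612 m².
From P = εσAT⁴, T = (P / εσA)^(1/4) = (8690 / (0.0533 × 5.67×10⁻⁸ × 0.0612))^(1/4).
T = (4.70×10^13)^(1/4) = 2620 K.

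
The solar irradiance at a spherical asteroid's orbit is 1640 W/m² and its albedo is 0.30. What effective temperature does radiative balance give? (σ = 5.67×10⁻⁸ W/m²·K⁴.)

Power absorbed = (1−a)S·πR²; power emitted = 4πR²σT⁴. Equating and cancelling πR²:
T = ((1−a)S / 4σ)^(1/4) = (1150 / (4 × 5.67×10⁻⁸))^(1/4) = (5.06×10^9)^(1/4).
T = 267 K.

T ≈ 267 K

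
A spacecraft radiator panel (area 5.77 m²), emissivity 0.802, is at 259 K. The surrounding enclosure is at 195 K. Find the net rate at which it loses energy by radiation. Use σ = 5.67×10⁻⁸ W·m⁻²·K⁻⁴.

Q = εσA(T⁴ − T_s⁴). T⁴ − T_s⁴ = (259)⁴ − (195)⁴ = 4.50×10^9 − 1.45×10^9 = 3.05×10^9 K⁴.
Q = 0.802 × 5.67×10⁻⁸ × 5.77 × 3.05×10^9 = 801 W.

Q ≈ 801 W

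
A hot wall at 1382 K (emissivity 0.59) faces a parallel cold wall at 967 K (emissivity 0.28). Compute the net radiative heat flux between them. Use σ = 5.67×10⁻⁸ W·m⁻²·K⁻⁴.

q ≈ 36900 W/m²

For two large parallel gray plates, q = σ(T₁⁴ − T₂⁴) / (1/ε₁ + 1/ε₂ − 1).
1/ε₁ + 1/ε₂ − 1 = 1/0.59 + 1/0.28 − 1 = 4.266.
T₁⁴ − T₂⁴ = 3.65×10^12 − 8.74×10^11 = 2.77×10^12 K⁴.
q = 5.67×10⁻⁸ × 2.77×10^12 / 4.266 = 36900 W/m².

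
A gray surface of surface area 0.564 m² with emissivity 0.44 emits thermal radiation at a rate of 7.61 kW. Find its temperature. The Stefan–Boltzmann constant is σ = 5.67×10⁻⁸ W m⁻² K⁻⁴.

From P = εσAT⁴, T = (P / εσA)^(1/4) = (7610 / (0.44 × 5.67×10⁻⁸ × 0.564))^(1/4).
T = (5.41×10^11)^(1/4) = 858 K.

T ≈ 858 K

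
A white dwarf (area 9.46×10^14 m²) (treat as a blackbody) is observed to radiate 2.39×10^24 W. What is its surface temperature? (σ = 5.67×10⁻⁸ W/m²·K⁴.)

T ≈ 14500 K

From P = σAT⁴, T = (P / σA)^(1/4) = (2.39×10^24 / (5.67×10⁻⁸ × 9.46×10^14))^(1/4).
T = (4.46×10^16)^(1/4) = 14500 K.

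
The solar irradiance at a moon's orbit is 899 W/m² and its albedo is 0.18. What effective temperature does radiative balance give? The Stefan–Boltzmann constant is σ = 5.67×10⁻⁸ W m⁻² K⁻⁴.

Power absorbed = (1−a)S·πR²; power emitted = 4πR²σT⁴. Equating and cancelling πR²:
T = ((1−a)S / 4σ)^(1/4) = (737 / (4 × 5.67×10⁻⁸))^(1/4) = (3.25×10^9)^(1/4).
T = 239 K.

T ≈ 239 K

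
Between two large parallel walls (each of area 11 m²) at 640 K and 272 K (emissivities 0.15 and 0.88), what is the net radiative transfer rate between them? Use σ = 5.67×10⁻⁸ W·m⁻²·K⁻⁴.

Q ≈ 14900 W

For two large parallel gray plates, q = σ(T₁⁴ − T₂⁴) / (1/ε₁ + 1/ε₂ − 1).
1/ε₁ + 1/ε₂ − 1 = 1/0.15 + 1/0.88 − 1 = 6.803.
T₁⁴ − T₂⁴ = 1.68×10^11 − 5.47×10^9 = 1.62×10^11 K⁴.
q = 5.67×10⁻⁸ × 1.62×10^11 / 6.803 = 1350 W/m².
Q = q·A = 1350 × 11 = 14900 W.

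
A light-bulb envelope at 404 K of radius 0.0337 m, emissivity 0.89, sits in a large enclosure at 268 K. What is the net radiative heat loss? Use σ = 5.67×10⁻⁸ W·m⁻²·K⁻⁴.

A = 4πr² = 4π × (0.0337)² = 0.0143 m².
Q = εσA(T⁴ − T_s⁴). T⁴ − T_s⁴ = (404)⁴ − (268)⁴ = 2.66×10^10 − 5.16×10^9 = 2.15×10^10 K⁴.
Q = 0.89 × 5.67×10⁻⁸ × 0.0143 × 2.15×10^10 = 15.5 W.

Q ≈ 15.5 W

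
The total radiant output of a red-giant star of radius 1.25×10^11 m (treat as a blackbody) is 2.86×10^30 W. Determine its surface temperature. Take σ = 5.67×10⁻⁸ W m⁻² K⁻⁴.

T ≈ 4000 K

A = 4πr² = 4π × (1.25×10^11)² = 1.96×10^23 m².
From P = σAT⁴, T = (P / σA)^(1/4) = (2.86×10^30 / (5.67×10⁻⁸ × 1.96×10^23))^(1/4).
T = (2.57×10^14)^(1/4) = 4000 K.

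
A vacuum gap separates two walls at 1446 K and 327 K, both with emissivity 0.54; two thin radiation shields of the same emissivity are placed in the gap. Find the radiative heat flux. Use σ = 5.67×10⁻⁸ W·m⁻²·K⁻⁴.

q ≈ 30500 W/m²

Each of the 3 gaps contributes resistance (2/ε − 1) = 2/0.54 − 1 = 2.704; total = 8.111.
q = σ(T₁⁴ − T₂⁴) / 8.111 = 5.67×10⁻⁸ × 4.36×10^12 / 8.111 = 30500 W/m².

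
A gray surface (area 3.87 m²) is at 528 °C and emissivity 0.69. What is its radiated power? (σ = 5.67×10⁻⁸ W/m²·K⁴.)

P ≈ 62300 W

528 °C = 801 K.
Stefan–Boltzmann: P = εσAT⁴ = 0.69 × 5.67×10⁻⁸ × 3.87 × (801)⁴ = 0.69 × 5.67×10⁻⁸ × 3.87 × 4.12×10^11.
P = 62300 W.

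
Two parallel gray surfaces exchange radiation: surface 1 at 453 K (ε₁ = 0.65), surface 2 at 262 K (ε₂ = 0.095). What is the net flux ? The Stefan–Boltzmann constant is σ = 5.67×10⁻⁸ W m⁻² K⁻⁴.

For two large parallel gray plates, q = σ(T₁⁴ − T₂⁴) / (1/ε₁ + 1/ε₂ − 1).
1/ε₁ + 1/ε₂ − 1 = 1/0.65 + 1/0.095 − 1 = 11.06.
T₁⁴ − T₂⁴ = 4.21×10^10 − 4.71×10^9 = 3.74×10^10 K⁴.
q = 5.67×10⁻⁸ × 3.74×10^10 / 11.06 = 192 W/m².

q ≈ 192 W/m²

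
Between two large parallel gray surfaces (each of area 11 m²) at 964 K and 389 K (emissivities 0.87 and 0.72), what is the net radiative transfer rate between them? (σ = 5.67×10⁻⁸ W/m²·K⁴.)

For two large parallel gray plates, q = σ(T₁⁴ − T₂⁴) / (1/ε₁ + 1/ε₂ − 1).
1/ε₁ + 1/ε₂ − 1 = 1/0.87 + 1/0.72 − 1 = 1.538.
T₁⁴ − T₂⁴ = 8.64×10^11 − 2.29×10^10 = 8.41×10^11 K⁴.
q = 5.67×10⁻⁸ × 8.41×10^11 / 1.538 = 31000 W/m².
Q = q·A = 31000 × 11 = 3.41×10^5 W.

Q ≈ 3.41×10^5 W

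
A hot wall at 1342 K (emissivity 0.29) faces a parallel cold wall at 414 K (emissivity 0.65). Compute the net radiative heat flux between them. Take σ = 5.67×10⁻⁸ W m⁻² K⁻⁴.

q ≈ 45700 W/m²

For two large parallel gray plates, q = σ(T₁⁴ − T₂⁴) / (1/ε₁ + 1/ε₂ − 1).
1/ε₁ + 1/ε₂ − 1 = 1/0.29 + 1/0.65 − 1 = 3.987.
T₁⁴ − T₂⁴ = 3.24×10^12 − 2.94×10^10 = 3.21×10^12 K⁴.
q = 5.67×10⁻⁸ × 3.21×10^12 / 3.987 = 45700 W/m².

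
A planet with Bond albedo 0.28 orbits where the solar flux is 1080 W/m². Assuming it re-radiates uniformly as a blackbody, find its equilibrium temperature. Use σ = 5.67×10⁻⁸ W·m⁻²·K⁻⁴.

Power absorbed = (1−a)S·πR²; power emitted = 4πR²σT⁴. Equating and cancelling πR²:
T = ((1−a)S / 4σ)^(1/4) = (778 / (4 × 5.67×10⁻⁸))^(1/4) = (3.43×10^9)^(1/4).
T = 242 K.

T ≈ 242 K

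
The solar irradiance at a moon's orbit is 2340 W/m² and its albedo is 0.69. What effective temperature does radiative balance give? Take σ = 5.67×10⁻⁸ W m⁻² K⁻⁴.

T ≈ 238 K

Power absorbed = (1−a)S·πR²; power emitted = 4πR²σT⁴. Equating and cancelling πR²:
T = ((1−a)S / 4σ)^(1/4) = (725 / (4 × 5.67×10⁻⁸))^(1/4) = (3.20×10^9)^(1/4).
T = 238 K.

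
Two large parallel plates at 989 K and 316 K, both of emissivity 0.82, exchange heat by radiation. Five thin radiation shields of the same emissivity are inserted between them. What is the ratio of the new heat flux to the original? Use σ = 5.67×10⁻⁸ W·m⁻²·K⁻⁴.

With N identical shields there are N+1 = 6 gaps in series, each with the same radiative resistance, so the flux falls to 1/(N+1) of its unshielded value.

ratio ≈ 0.167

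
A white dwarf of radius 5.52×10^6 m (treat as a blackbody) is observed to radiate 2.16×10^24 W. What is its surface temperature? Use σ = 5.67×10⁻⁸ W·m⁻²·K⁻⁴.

A = 4πr² = 4π × (5.52×10^6)² = 3.83×10^14 m².
From P = σAT⁴, T = (P / σA)^(1/4) = (2.16×10^24 / (5.67×10⁻⁸ × 3.83×10^14))^(1/4).
T = (9.95×10^16)^(1/4) = 17800 K.

T ≈ 17800 K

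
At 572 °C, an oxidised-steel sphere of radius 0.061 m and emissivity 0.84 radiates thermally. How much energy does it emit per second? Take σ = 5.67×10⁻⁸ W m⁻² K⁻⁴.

P ≈ 1140 W

A = 4πr² = 4π × (0.061)² = 0.0468 m².
572 °C = 845 K.
P = εσAT⁴ = 0.84 × 5.67×10⁻⁸ × 0.0468 × (845)⁴ = 0.84 × 5.67×10⁻⁸ × 0.0468 × 5.10×10^11.
P = 1140 W.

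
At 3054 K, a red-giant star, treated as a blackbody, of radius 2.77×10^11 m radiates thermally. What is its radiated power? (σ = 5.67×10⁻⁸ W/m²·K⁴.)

P ≈ 4.76×10^30 W

A = 4πr² = 4π × (2.77×10^11)² = 9.64×10^23 m².
P = σAT⁴ = 5.67×10⁻⁸ × 9.64×10^23 × (3054)⁴ = 5.67×10⁻⁸ × 9.64×10^23 × 8.70×10^13.
P = 4.76×10^30 W.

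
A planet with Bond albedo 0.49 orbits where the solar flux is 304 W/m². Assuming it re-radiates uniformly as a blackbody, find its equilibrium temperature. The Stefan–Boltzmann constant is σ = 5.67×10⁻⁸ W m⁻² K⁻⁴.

Power absorbed = (1−a)S·πR²; power emitted = 4πR²σT⁴. Equating and cancelling πR²:
T = ((1−a)S / 4σ)^(1/4) = (155 / (4 × 5.67×10⁻⁸))^(1/4) = (6.84×10^8)^(1/4).
T = 162 K.

T ≈ 162 K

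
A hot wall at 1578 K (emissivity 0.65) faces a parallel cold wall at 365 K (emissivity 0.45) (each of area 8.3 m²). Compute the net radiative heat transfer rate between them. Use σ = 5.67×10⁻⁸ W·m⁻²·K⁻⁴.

Q ≈ 1.05×10^6 W

For two large parallel gray plates, q = σ(T₁⁴ − T₂⁴) / (1/ε₁ + 1/ε₂ − 1).
1/ε₁ + 1/ε₂ − 1 = 1/0.65 + 1/0.45 − 1 = 2.761.
T₁⁴ − T₂⁴ = 6.20×10^12 − 1.77×10^10 = 6.18×10^12 K⁴.
q = 5.67×10⁻⁸ × 6.18×10^12 / 2.761 = 1.27×10^5 W/m².
Q = q·A = 1.27×10^5 × 8.3 = 1.05×10^6 W.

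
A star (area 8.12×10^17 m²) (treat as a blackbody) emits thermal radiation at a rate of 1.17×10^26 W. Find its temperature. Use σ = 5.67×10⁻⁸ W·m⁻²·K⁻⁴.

From P = σAT⁴, T = (P / σA)^(1/4) = (1.17×10^26 / (5.67×10⁻⁸ × 8.12×10^17))^(1/4).
T = (2.54×10^15)^(1/4) = 7100 K.

T ≈ 7100 K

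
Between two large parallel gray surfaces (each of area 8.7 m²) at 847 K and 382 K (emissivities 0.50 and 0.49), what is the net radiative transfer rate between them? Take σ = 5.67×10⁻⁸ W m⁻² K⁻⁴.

For two large parallel gray plates, q = σ(T₁⁴ − T₂⁴) / (1/ε₁ + 1/ε₂ − 1).
1/ε₁ + 1/ε₂ − 1 = 1/0.50 + 1/0.49 − 1 = 3.041.
T₁⁴ − T₂⁴ = 5.15×10^11 − 2.13×10^10 = 4.93×10^11 K⁴.
q = 5.67×10⁻⁸ × 4.93×10^11 / 3.041 = 9200 W/m².
Q = q·A = 9200 × 8.7 = 80000 W.

Q ≈ 80000 W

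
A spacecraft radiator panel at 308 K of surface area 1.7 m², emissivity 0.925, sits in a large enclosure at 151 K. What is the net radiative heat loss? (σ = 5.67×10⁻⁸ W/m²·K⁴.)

Q ≈ 756 W

Q = εσA(T⁴ − T_s⁴). T⁴ − T_s⁴ = (308)⁴ − (151)⁴ = 9.00×10^9 − 5.20×10^8 = 8.48×10^9 K⁴.
Q = 0.925 × 5.67×10⁻⁸ × 1.70 × 8.48×10^9 = 756 W.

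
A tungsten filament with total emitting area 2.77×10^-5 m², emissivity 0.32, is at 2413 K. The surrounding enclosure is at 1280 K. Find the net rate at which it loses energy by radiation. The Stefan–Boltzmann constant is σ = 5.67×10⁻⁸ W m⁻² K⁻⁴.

Q ≈ 15.7 W

Q = εσA(T⁴ − T_s⁴). T⁴ − T_s⁴ = (2413)⁴ − (1280)⁴ = 3.39×10^13 − 2.68×10^12 = 3.12×10^13 K⁴.
Q = 0.32 × 5.67×10⁻⁸ × 2.77×10^-5 × 3.12×10^13 = 15.7 W.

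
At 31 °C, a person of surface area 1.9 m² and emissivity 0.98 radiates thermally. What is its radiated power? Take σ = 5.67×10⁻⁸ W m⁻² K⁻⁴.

31 °C = 304 K.
P = εσAT⁴ = 0.98 × 5.67×10⁻⁸ × 1.90 × (304)⁴ = 0.98 × 5.67×10⁻⁸ × 1.90 × 8.54×10^9.
P = 902 W.

P ≈ 902 W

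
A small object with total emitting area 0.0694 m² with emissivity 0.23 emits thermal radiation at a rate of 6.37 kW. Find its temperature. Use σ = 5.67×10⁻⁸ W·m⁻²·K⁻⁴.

From P = εσAT⁴, T = (P / εσA)^(1/4) = (6370 / (0.23 × 5.67×10⁻⁸ × 0.0694))^(1/4).
T = (7.04×10^12)^(1/4) = 1630 K.

T ≈ 1630 K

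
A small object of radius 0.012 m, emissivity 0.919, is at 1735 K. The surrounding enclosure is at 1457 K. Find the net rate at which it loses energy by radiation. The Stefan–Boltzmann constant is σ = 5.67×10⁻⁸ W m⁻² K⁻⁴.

A = 4πr² = 4π × (0.012)² = 1.81×10^-3 m².
Q = εσA(T⁴ − T_s⁴). T⁴ − T_s⁴ = (1735)⁴ − (1457)⁴ = 9.06×10^12 − 4.51×10^12 = 4.55×10^12 K⁴.
Q = 0.919 × 5.67×10⁻⁸ × 1.81×10^-3 × 4.55×10^12 = 429 W.

Q ≈ 429 W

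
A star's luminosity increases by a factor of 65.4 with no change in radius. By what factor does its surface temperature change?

P ∝ T⁴ ⇒ T ∝ P^(1/4), so T scales by (65.4)^(1/4) = 2.84.

factor ≈ 2.84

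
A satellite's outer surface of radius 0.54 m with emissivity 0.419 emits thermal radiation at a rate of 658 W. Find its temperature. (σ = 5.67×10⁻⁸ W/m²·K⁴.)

T ≈ 295 K

A = 4πr² = 4π × (0.54)² = 3.66 m².
From P = εσAT⁴, T = (P / εσA)^(1/4) = (658 / (0.419 × 5.67×10⁻⁸ × 3.66))^(1/4).
T = (7.56×10^9)^(1/4) = 295 K.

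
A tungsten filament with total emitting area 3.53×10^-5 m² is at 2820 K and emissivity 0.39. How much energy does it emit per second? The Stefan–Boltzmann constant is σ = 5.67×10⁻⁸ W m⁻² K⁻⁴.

P ≈ 49.4 W

P = εσAT⁴ = 0.39 × 5.67×10⁻⁸ × 3.53×10^-5 × (2820)⁴ = 0.39 × 5.67×10⁻⁸ × 3.53×10^-5 × 6.32×10^13.
P = 49.4 W.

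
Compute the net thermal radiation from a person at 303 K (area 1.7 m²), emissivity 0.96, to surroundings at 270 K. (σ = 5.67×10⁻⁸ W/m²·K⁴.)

Q = εσA(T⁴ − T_s⁴). T⁴ − T_s⁴ = (303)⁴ − (270)⁴ = 8.43×10^9 − 5.31×10^9 = 3.11×10^9 K⁴.
Q = 0.96 × 5.67×10⁻⁸ × 1.70 × 3.11×10^9 = 288 W.

Q ≈ 288 W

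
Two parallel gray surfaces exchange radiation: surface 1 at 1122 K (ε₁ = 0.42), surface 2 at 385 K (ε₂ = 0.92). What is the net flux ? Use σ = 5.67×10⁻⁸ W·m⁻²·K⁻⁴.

q ≈ 35900 W/m²

For two large parallel gray plates, q = σ(T₁⁴ − T₂⁴) / (1/ε₁ + 1/ε₂ − 1).
1/ε₁ + 1/ε₂ − 1 = 1/0.42 + 1/0.92 − 1 = 2.468.
T₁⁴ − T₂⁴ = 1.58×10^12 − 2.20×10^10 = 1.56×10^12 K⁴.
q = 5.67×10⁻⁸ × 1.56×10^12 / 2.468 = 35900 W/m².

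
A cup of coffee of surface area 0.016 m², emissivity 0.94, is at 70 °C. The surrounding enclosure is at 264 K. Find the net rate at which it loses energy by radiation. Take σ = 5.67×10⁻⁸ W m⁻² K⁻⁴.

Convert: 70 °C = 343 K.
Q = εσA(T⁴ − T_s⁴). T⁴ − T_s⁴ = (343)⁴ − (264)⁴ = 1.38×10^10 − 4.86×10^9 = 8.98×10^9 K⁴.
Q = 0.94 × 5.67×10⁻⁸ × 0.0160 × 8.98×10^9 = 7.66 W.

Q ≈ 7.66 W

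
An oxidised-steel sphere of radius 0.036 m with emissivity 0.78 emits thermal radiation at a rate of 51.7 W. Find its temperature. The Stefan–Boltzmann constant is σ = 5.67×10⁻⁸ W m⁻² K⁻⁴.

T ≈ 518 K

A = 4πr² = 4π × (0.036)² = 0.0163 m².
From P = εσAT⁴, T = (P / εσA)^(1/4) = (51.7 / (0.78 × 5.67×10⁻⁸ × 0.0163))^(1/4).
T = (7.18×10^10)^(1/4) = 518 K.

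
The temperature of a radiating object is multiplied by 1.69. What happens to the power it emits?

P ∝ T⁴, so the power scales as (1.69)⁴ = 8.16.

factor ≈ 8.16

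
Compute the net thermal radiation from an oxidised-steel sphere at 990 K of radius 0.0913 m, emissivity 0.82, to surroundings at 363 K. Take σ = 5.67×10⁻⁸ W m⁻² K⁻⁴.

Q ≈ 4590 W

A = 4πr² = 4π × (0.0913)² = 0.105 m².
Q = εσA(T⁴ − T_s⁴). T⁴ − T_s⁴ = (990)⁴ − (363)⁴ = 9.61×10^11 − 1.74×10^10 = 9.43×10^11 K⁴.
Q = 0.82 × 5.67×10⁻⁸ × 0.105 × 9.43×10^11 = 4590 W.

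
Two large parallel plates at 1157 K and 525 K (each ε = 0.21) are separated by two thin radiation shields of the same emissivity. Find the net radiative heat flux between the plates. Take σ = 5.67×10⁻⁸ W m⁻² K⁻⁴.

q ≈ 3800 W/m²

Each of the 3 gaps contributes resistance (2/ε − 1) = 2/0.21 − 1 = 8.524; total = 25.57.
q = σ(T₁⁴ − T₂⁴) / 25.57 = 5.67×10⁻⁸ × 1.72×10^12 / 25.57 = 3800 W/m².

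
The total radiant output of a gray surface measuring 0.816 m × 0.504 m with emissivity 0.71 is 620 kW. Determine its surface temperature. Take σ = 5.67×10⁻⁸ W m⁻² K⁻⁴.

A = 0.816 × 0.504 = 0.411 m².
From P = εσAT⁴, T = (P / εσA)^(1/4) = (6.20×10^5 / (0.71 × 5.67×10⁻⁸ × 0.411))^(1/4).
T = (3.74×10^13)^(1/4) = 2470 K.

T ≈ 2470 K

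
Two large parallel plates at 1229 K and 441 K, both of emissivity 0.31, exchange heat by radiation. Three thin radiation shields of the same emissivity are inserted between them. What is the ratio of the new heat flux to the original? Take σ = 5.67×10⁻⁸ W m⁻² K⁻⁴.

ratio ≈ 0.250

With N identical shields there are N+1 = 4 gaps in series, each with the same radiative resistance, so the flux falls to 1/(N+1) of its unshielded value.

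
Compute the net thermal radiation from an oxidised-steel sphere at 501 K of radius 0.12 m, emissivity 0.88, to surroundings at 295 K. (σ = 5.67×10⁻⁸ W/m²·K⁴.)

A = 4πr² = 4π × (0.12)² = 0.181 m².
Q = εσA(T⁴ − T_s⁴). T⁴ − T_s⁴ = (501)⁴ − (295)⁴ = 6.30×10^10 − 7.57×10^9 = 5.54×10^10 K⁴.
Q = 0.88 × 5.67×10⁻⁸ × 0.181 × 5.54×10^10 = 500 W.

Q ≈ 500 W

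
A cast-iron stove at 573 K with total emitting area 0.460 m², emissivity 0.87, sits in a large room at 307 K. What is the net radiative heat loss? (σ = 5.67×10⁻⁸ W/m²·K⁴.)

Q ≈ 2240 W

Q = εσA(T⁴ − T_s⁴). T⁴ − T_s⁴ = (573)⁴ − (307)⁴ = 1.08×10^11 − 8.88×10^9 = 9.89×10^10 K⁴.
Q = 0.87 × 5.67×10⁻⁸ × 0.460 × 9.89×10^10 = 2240 W.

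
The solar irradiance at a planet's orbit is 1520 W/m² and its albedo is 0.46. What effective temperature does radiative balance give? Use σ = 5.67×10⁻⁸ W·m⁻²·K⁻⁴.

Power absorbed = (1−a)S·πR²; power emitted = 4πR²σT⁴. Equating and cancelling πR²:
T = ((1−a)S / 4σ)^(1/4) = (821 / (4 × 5.67×10⁻⁸))^(1/4) = (3.62×10^9)^(1/4).
T = 245 K.

T ≈ 245 K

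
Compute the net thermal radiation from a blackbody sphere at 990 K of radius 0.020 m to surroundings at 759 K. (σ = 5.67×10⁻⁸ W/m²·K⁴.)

A = 4πr² = 4π × (0.020)² = 5.03×10^-3 m².
Q = σA(T⁴ − T_s⁴). T⁴ − T_s⁴ = (990)⁴ − (759)⁴ = 9.61×10^11 − 3.32×10^11 = 6.29×10^11 K⁴.
Q = 5.67×10⁻⁸ × 5.03×10^-3 × 6.29×10^11 = 179 W.

Q ≈ 179 W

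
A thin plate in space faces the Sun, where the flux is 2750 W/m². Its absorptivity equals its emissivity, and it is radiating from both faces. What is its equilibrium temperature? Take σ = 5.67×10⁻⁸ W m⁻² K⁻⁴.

Absorbed flux αS = emitted flux 2εσT⁴ per unit area; with α = ε this gives T = (S/2σ)^(1/4).
T = (2750 / (2 × 5.67×10⁻⁸))^(1/4) = (2.43×10^10)^(1/4).
T = 395 K.

T ≈ 395 K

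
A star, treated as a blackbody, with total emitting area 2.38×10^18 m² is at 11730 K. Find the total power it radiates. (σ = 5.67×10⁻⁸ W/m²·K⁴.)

P ≈ 2.55×10^27 W

P = σAT⁴ = 5.67×10⁻⁸ × 2.38×10^18 × (11730)⁴ = 5.67×10⁻⁸ × 2.38×10^18 × 1.89×10^16.
P = 2.55×10^27 W.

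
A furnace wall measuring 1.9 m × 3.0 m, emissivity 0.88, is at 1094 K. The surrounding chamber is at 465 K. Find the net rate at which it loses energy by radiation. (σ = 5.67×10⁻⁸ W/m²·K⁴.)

A = 1.9 × 3.0 = 5.70 m².
Q = εσA(T⁴ − T_s⁴). T⁴ − T_s⁴ = (1094)⁴ − (465)⁴ = 1.43×10^12 − 4.68×10^10 = 1.39×10^12 K⁴.
Q = 0.88 × 5.67×10⁻⁸ × 5.70 × 1.39×10^12 = 3.94×10^5 W.

Q ≈ 3.94×10^5 W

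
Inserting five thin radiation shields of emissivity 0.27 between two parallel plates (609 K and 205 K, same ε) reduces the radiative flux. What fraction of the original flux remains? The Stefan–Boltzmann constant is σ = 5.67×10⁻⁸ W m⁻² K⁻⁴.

ratio ≈ 0.167

With N identical shields there are N+1 = 6 gaps in series, each with the same radiative resistance, so the flux falls to 1/(N+1) of its unshielded value.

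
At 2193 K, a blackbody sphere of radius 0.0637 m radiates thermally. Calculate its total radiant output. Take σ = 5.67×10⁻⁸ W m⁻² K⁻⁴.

A = 4πr² = 4π × (0.0637)² = 0.0510 m².
P = σAT⁴ = 5.67×10⁻⁸ × 0.0510 × (2193)⁴ = 5.67×10⁻⁸ × 0.0510 × 2.31×10^13.
P = 66900 W.

P ≈ 66900 W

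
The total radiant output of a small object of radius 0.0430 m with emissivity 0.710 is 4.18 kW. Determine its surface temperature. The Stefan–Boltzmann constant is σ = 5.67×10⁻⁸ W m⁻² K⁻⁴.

A = 4πr² = 4π × (0.0430)² = 0.0232 m².
From P = εσAT⁴, T = (P / εσA)^(1/4) = (4180 / (0.710 × 5.67×10⁻⁸ × 0.0232))^(1/4).
T = (4.47×10^12)^(1/4) = 1450 K.

T ≈ 1450 K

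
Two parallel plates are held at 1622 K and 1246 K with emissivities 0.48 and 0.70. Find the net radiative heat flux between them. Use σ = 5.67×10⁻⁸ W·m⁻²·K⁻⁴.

q ≈ 1.02×10^5 W/m²

For two large parallel gray plates, q = σ(T₁⁴ − T₂⁴) / (1/ε₁ + 1/ε₂ − 1).
1/ε₁ + 1/ε₂ − 1 = 1/0.48 + 1/0.70 − 1 = 2.512.
T₁⁴ − T₂⁴ = 6.92×10^12 − 2.41×10^12 = 4.51×10^12 K⁴.
q = 5.67×10⁻⁸ × 4.51×10^12 / 2.512 = 1.02×10^5 W/m².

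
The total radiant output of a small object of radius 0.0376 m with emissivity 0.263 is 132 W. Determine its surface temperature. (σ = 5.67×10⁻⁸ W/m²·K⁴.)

A = 4πr² = 4π × (0.0376)² = 0.0178 m².
From P = εσAT⁴, T = (P / εσA)^(1/4) = (132 / (0.263 × 5.67×10⁻⁸ × 0.0178))^(1/4).
T = (4.98×10^11)^(1/4) = 840 K.

T ≈ 840 K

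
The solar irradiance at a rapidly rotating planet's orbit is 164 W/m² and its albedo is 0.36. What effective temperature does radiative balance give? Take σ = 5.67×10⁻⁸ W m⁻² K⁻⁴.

Power absorbed = (1−a)S·πR²; power emitted = 4πR²σT⁴. Equating and cancelling πR²:
T = ((1−a)S / 4σ)^(1/4) = (105 / (4 × 5.67×10⁻⁸))^(1/4) = (4.63×10^8)^(1/4).
T = 147 K.

T ≈ 147 K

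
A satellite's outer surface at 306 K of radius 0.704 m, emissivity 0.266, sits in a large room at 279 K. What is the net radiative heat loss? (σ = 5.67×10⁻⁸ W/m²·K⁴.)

A = 4πr² = 4π × (0.704)² = 6.23 m².
Q = εσA(T⁴ − T_s⁴). T⁴ − T_s⁴ = (306)⁴ − (279)⁴ = 8.77×10^9 − 6.06×10^9 = 2.71×10^9 K⁴.
Q = 0.266 × 5.67×10⁻⁸ × 6.23 × 2.71×10^9 = 254 W.

Q ≈ 254 W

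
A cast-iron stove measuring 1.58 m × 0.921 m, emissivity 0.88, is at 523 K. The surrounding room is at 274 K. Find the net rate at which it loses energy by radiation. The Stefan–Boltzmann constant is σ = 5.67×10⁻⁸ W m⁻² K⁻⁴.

Q ≈ 5020 W

A = 1.58 × 0.921 = 1.46 m².
Q = εσA(T⁴ − T_s⁴). T⁴ − T_s⁴ = (523)⁴ − (274)⁴ = 7.48×10^10 − 5.64×10^9 = 6.92×10^10 K⁴.
Q = 0.88 × 5.67×10⁻⁸ × 1.46 × 6.92×10^10 = 5020 W.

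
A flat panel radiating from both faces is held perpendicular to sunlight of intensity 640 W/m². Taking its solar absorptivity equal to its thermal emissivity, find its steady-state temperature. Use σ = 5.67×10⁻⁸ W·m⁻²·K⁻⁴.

T ≈ 274 K

Absorbed flux αS = emitted flux 2εσT⁴ per unit area; with α = ε this gives T = (S/2σ)^(1/4).
T = (640 / (2 × 5.67×10⁻⁸))^(1/4) = (5.64×10^9)^(1/4).
T = 274 K.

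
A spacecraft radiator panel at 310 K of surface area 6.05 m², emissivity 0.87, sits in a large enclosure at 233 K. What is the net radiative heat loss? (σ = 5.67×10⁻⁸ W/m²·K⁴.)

Q ≈ 1880 W

Q = εσA(T⁴ − T_s⁴). T⁴ − T_s⁴ = (310)⁴ − (233)⁴ = 9.24×10^9 − 2.95×10^9 = 6.29×10^9 K⁴.
Q = 0.87 × 5.67×10⁻⁸ × 6.05 × 6.29×10^9 = 1880 W.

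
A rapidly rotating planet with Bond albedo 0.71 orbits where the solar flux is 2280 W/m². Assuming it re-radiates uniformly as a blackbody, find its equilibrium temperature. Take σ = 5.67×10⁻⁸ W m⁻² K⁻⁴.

T ≈ 232 K

Power absorbed = (1−a)S·πR²; power emitted = 4πR²σT⁴. Equating and cancelling πR²:
T = ((1−a)S / 4σ)^(1/4) = (661 / (4 × 5.67×10⁻⁸))^(1/4) = (2.92×10^9)^(1/4).
T = 232 K.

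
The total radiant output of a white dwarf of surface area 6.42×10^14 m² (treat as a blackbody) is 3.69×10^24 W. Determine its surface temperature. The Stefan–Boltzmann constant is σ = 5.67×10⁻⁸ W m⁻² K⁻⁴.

T ≈ 17800 K

From P = σAT⁴, T = (P / σA)^(1/4) = (3.69×10^24 / (5.67×10⁻⁸ × 6.42×10^14))^(1/4).
T = (1.01×10^17)^(1/4) = 17800 K.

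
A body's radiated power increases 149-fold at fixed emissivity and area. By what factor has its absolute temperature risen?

factor ≈ 3.49

P ∝ T⁴ ⇒ T ∝ P^(1/4), so T scales by (149)^(1/4) = 3.49.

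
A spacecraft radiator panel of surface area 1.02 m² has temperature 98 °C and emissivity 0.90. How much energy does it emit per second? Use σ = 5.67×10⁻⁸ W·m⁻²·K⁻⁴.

P ≈ 986 W

98 °C = 371 K.
P = εσAT⁴ = 0.90 × 5.67×10⁻⁸ × 1.02 × (371)⁴ = 0.90 × 5.67×10⁻⁸ × 1.02 × 1.89×10^10.
P = 986 W.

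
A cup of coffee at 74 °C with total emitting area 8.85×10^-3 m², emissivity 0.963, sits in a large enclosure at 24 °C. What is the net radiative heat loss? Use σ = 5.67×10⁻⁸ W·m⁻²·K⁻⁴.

Q ≈ 3.25 W

Convert: 74 °C = 347 K; 24 °C = 297 K.
Q = εσA(T⁴ − T_s⁴). T⁴ − T_s⁴ = (347)⁴ − (297)⁴ = 1.45×10^10 − 7.78×10^9 = 6.72×10^9 K⁴.
Q = 0.963 × 5.67×10⁻⁸ × 8.85×10^-3 × 6.72×10^9 = 3.25 W.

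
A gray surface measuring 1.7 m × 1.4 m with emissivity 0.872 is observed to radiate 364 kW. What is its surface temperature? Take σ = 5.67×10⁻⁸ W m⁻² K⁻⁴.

A = 1.7 × 1.4 = 2.38 m².
From P = εσAT⁴, T = (P / εσA)^(1/4) = (3.64×10^5 / (0.872 × 5.67×10⁻⁸ × 2.38))^(1/4).
T = (3.09×10^12)^(1/4) = 1330 K.

T ≈ 1330 K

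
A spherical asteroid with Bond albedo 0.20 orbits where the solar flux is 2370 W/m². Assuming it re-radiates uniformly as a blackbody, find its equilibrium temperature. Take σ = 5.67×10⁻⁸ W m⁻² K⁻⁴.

Power absorbed = (1−a)S·πR²; power emitted = 4πR²σT⁴. Equating and cancelling πR²:
T = ((1−a)S / 4σ)^(1/4) = (1900 / (4 × 5.67×10⁻⁸))^(1/4) = (8.36×10^9)^(1/4).
T = 302 K.

T ≈ 302 K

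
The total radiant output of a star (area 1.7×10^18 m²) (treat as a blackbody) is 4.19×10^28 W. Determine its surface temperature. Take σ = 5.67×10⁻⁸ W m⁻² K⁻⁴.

T ≈ 25700 K

From P = σAT⁴, T = (P / σA)^(1/4) = (4.19×10^28 / (5.67×10⁻⁸ × 1.70×10^18))^(1/4).
T = (4.35×10^17)^(1/4) = 25700 K.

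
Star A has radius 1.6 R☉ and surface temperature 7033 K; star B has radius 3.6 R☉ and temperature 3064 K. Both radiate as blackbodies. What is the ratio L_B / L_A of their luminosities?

L = 4πR²σT⁴ ∝ R²T⁴, so L_B/L_A = (3.6/1.6)² × (3064/7033)⁴ = 5.06 × 0.0360 = 0.182.

L_B/L_A ≈ 0.182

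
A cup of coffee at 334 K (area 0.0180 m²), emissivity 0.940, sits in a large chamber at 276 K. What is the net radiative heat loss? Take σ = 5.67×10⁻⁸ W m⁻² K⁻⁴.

Q ≈ 6.37 W

Q = εσA(T⁴ − T_s⁴). T⁴ − T_s⁴ = (334)⁴ − (276)⁴ = 1.24×10^10 − 5.80×10^9 = 6.64×10^9 K⁴.
Q = 0.940 × 5.67×10⁻⁸ × 0.0180 × 6.64×10^9 = 6.37 W.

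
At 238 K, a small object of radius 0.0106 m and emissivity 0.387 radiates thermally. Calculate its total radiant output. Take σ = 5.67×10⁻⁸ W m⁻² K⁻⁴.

A = 4πr² = 4π × (0.0106)² = 1.41×10^-3 m².
Stefan–Boltzmann: P = εσAT⁴ = 0.387 × 5.67×10⁻⁸ × 1.41×10^-3 × (238)⁴ = 0.387 × 5.67×10⁻⁸ × 1.41×10^-3 × 3.21×10^9.
P = 0.0994 W.

P ≈ 0.0994 W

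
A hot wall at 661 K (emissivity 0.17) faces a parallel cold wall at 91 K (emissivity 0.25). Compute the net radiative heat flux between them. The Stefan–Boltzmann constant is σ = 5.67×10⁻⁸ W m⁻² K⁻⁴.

q ≈ 1220 W/m²

For two large parallel gray plates, q = σ(T₁⁴ − T₂⁴) / (1/ε₁ + 1/ε₂ − 1).
1/ε₁ + 1/ε₂ − 1 = 1/0.17 + 1/0.25 − 1 = 8.882.
T₁⁴ − T₂⁴ = 1.91×10^11 − 6.86×10^7 = 1.91×10^11 K⁴.
q = 5.67×10⁻⁸ × 1.91×10^11 / 8.882 = 1220 W/m².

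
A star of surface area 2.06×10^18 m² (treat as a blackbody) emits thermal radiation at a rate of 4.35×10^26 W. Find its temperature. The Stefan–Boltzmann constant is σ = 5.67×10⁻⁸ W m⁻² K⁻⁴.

From P = σAT⁴, T = (P / σA)^(1/4) = (4.35×10^26 / (5.67×10⁻⁸ × 2.06×10^18))^(1/4).
T = (3.72×10^15)^(1/4) = 7810 K.

T ≈ 7810 K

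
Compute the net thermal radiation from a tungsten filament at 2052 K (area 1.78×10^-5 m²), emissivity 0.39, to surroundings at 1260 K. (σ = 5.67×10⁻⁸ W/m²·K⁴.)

Q = εσA(T⁴ − T_s⁴). T⁴ − T_s⁴ = (2052)⁴ − (1260)⁴ = 1.77×10^13 − 2.52×10^12 = 1.52×10^13 K⁴.
Q = 0.39 × 5.67×10⁻⁸ × 1.78×10^-5 × 1.52×10^13 = 5.99 W.

Q ≈ 5.99 W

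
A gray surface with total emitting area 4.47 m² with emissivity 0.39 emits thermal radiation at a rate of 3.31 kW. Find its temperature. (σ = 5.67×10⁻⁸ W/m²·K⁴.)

T ≈ 428 K

From P = εσAT⁴, T = (P / εσA)^(1/4) = (3310 / (0.39 × 5.67×10⁻⁸ × 4.47))^(1/4).
T = (3.35×10^10)^(1/4) = 428 K.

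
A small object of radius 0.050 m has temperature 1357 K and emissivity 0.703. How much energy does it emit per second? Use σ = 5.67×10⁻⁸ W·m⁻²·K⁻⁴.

P ≈ 4250 W

A = 4πr² = 4π × (0.050)² = 0.0314 m².
P = εσAT⁴ = 0.703 × 5.67×10⁻⁸ × 0.0314 × (1357)⁴ = 0.703 × 5.67×10⁻⁸ × 0.0314 × 3.39×10^12.
P = 4250 W.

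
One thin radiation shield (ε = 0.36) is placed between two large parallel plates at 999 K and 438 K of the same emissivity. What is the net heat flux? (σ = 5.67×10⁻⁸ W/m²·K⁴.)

q ≈ 5970 W/m²

Each of the 2 gaps contributes resistance (2/ε − 1) = 2/0.36 − 1 = 4.556; total = 9.111.
q = σ(T₁⁴ − T₂⁴) / 9.111 = 5.67×10⁻⁸ × 9.59×10^11 / 9.111 = 5970 W/m².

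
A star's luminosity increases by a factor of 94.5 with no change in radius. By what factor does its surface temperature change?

factor ≈ 3.12

P ∝ T⁴ ⇒ T ∝ P^(1/4), so T scales by (94.5)^(1/4) = 3.12.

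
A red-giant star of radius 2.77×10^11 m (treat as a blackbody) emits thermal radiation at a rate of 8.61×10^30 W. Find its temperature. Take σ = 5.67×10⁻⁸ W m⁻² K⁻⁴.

A = 4πr² = 4π × (2.77×10^11)² = 9.64×10^23 m².
From P = σAT⁴, T = (P / σA)^(1/4) = (8.61×10^30 / (5.67×10⁻⁸ × 9.64×10^23))^(1/4).
T = (1.57×10^14)^(1/4) = 3540 K.

T ≈ 3540 K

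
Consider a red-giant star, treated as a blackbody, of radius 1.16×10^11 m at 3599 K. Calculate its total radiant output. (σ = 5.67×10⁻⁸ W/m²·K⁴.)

A = 4πr² = 4π × (1.16×10^11)² = 1.69×10^23 m².
P = σAT⁴ = 5.67×10⁻⁸ × 1.69×10^23 × (3599)⁴ = 5.67×10⁻⁸ × 1.69×10^23 × 1.68×10^14.
P = 1.61×10^30 W.

P ≈ 1.61×10^30 W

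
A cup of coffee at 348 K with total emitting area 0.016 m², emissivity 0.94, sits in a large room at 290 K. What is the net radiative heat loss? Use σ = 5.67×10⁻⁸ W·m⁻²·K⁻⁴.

Q ≈ 6.48 W

Q = εσA(T⁴ − T_s⁴). T⁴ − T_s⁴ = (348)⁴ − (290)⁴ = 1.47×10^10 − 7.07×10^9 = 7.59×10^9 K⁴.
Q = 0.94 × 5.67×10⁻⁸ × 0.0160 × 7.59×10^9 = 6.48 W.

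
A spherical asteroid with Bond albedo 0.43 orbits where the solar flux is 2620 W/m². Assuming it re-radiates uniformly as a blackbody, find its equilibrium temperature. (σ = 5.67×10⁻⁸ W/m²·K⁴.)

T ≈ 285 K

Power absorbed = (1−a)S·πR²; power emitted = 4πR²σT⁴. Equating and cancelling πR²:
T = ((1−a)S / 4σ)^(1/4) = (1490 / (4 × 5.67×10⁻⁸))^(1/4) = (6.58×10^9)^(1/4).
T = 285 K.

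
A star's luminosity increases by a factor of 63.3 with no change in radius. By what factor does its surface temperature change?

factor ≈ 2.82

P ∝ T⁴ ⇒ T ∝ P^(1/4), so T scales by (63.3)^(1/4) = 2.82.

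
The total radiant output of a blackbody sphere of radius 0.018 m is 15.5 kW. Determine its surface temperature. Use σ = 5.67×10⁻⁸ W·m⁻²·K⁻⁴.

A = 4πr² = 4π × (0.018)² = 4.07×10^-3 m².
From P = σAT⁴, T = (P / σA)^(1/4) = (15500 / (5.67×10⁻⁸ × 4.07×10^-3))^(1/4).
T = (6.71×10^13)^(1/4) = 2860 K.

T ≈ 2860 K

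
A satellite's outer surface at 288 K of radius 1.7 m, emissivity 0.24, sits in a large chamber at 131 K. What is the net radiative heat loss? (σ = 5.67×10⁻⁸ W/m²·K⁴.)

Q ≈ 3250 W

A = 4πr² = 4π × (1.7)² = 36.3 m².
Q = εσA(T⁴ − T_s⁴). T⁴ − T_s⁴ = (288)⁴ − (131)⁴ = 6.88×10^9 − 2.94×10^8 = 6.59×10^9 K⁴.
Q = 0.24 × 5.67×10⁻⁸ × 36.3 × 6.59×10^9 = 3250 W.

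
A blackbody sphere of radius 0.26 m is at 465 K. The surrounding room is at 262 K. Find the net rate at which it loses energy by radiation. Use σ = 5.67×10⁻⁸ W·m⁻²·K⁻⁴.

Q ≈ 2020 W

A = 4πr² = 4π × (0.26)² = 0.849 m².
Q = σA(T⁴ − T_s⁴). T⁴ − T_s⁴ = (465)⁴ − (262)⁴ = 4.68×10^10 − 4.71×10^9 = 4.20×10^10 K⁴.
Q = 5.67×10⁻⁸ × 0.849 × 4.20×10^10 = 2020 W.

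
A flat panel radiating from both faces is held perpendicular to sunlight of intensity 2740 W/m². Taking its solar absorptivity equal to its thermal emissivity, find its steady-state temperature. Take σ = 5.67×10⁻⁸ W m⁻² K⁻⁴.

T ≈ 394 K

Absorbed flux αS = emitted flux 2εσT⁴ per unit area; with α = ε this gives T = (S/2σ)^(1/4).
T = (2740 / (2 × 5.67×10⁻⁸))^(1/4) = (2.42×10^10)^(1/4).
T = 394 K.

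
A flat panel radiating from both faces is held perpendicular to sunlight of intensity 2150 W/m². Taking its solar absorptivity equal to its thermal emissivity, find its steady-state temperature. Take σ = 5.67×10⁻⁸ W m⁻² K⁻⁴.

T ≈ 371 K

Absorbed flux αS = emitted flux 2εσT⁴ per unit area; with α = ε this gives T = (S/2σ)^(1/4).
T = (2150 / (2 × 5.67×10⁻⁸))^(1/4) = (1.90×10^10)^(1/4).
T = 371 K.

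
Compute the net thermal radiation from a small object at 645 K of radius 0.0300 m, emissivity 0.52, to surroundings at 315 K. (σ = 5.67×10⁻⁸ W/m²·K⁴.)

Q ≈ 54.4 W

A = 4πr² = 4π × (0.0300)² = 0.0113 m².
Q = εσA(T⁴ − T_s⁴). T⁴ − T_s⁴ = (645)⁴ − (315)⁴ = 1.73×10^11 − 9.85×10^9 = 1.63×10^11 K⁴.
Q = 0.52 × 5.67×10⁻⁸ × 0.0113 × 1.63×10^11 = 54.4 W.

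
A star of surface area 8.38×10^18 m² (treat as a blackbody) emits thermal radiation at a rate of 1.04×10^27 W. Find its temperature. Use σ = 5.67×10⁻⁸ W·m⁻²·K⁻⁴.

From P = σAT⁴, T = (P / σA)^(1/4) = (1.04×10^27 / (5.67×10⁻⁸ × 8.38×10^18))^(1/4).
T = (2.19×10^15)^(1/4) = 6840 K.

T ≈ 6840 K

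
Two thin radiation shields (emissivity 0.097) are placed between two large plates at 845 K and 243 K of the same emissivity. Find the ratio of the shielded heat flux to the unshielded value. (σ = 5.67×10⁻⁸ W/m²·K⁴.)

ratio ≈ 0.333

With N identical shields there are N+1 = 3 gaps in series, each with the same radiative resistance, so the flux falls to 1/(N+1) of its unshielded value.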